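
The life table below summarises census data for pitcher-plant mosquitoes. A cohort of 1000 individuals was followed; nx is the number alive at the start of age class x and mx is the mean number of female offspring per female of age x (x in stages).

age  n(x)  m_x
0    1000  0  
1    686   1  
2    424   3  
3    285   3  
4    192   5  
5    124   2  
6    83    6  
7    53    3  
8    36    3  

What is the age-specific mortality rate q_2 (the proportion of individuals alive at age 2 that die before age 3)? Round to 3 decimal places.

lx = nx/n0 = nx/1000: 1, 0.686, 0.424, 0.285, 0.192, 0.124, 0.083, 0.053, 0.036
q_2 = (l_2 − l_3) / l_2 = (0.424 − 0.285) / 0.424
     = 0.139 / 0.424 = 0.32783… → 0.328

0.328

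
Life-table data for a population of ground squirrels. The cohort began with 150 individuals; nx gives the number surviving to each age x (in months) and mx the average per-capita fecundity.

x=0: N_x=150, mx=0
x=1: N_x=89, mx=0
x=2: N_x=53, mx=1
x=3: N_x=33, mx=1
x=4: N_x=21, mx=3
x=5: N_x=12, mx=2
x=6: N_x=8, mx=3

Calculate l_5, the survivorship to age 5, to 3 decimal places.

l_5 = n_5/n_0 = 12/150 = 0.08 → 0.080

0.080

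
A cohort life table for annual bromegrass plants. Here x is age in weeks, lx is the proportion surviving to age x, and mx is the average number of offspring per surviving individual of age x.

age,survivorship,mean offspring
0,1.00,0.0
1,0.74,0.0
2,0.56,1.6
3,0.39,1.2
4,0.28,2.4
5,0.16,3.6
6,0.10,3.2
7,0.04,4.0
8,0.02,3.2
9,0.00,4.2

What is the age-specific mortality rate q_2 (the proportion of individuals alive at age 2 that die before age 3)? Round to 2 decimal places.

q_2 = (l_2 − l_3) / l_2 = (0.56 − 0.39) / 0.56
     = 0.17 / 0.56 = 0.303571… → 0.30

0.30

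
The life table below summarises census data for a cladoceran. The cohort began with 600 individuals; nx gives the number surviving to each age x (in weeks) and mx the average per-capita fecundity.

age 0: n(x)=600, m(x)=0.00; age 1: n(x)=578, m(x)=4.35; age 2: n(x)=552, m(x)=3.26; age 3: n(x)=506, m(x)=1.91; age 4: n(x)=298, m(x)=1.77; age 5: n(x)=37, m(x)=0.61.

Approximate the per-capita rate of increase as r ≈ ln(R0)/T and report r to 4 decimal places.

1.1800

lx = nx/n0 = nx/600: 1, 0.96333…, 0.92, 0.84333…, 0.49667…, 0.06167…
R0 = Σ lx·mx = 0 + 4.1905… + 2.9992 + 1.61077… + 0.8791… + 0.03762… = 9.717183…
Σ x·lx·mx = 18.725683…; T = 18.725683…/9.717183… = 1.92707…
r ≈ ln(R0)/T = ln(9.717183…)/1.92707… = 1.179976… → 1.1800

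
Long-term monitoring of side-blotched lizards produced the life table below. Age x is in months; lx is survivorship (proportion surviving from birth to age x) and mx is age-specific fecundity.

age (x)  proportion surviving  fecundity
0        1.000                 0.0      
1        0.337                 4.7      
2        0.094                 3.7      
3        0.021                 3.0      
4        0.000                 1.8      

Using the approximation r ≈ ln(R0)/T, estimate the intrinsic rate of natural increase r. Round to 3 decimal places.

R0 = Σ lx·mx = 0 + 1.5839 + 0.3478 + 0.063 + 0 = 1.9947
Σ x·lx·mx = 2.4685; T = 2.4685/1.9947 = 1.23753…
r ≈ ln(R0)/T = ln(1.9947)/1.23753… = 0.55796… → 0.558

0.558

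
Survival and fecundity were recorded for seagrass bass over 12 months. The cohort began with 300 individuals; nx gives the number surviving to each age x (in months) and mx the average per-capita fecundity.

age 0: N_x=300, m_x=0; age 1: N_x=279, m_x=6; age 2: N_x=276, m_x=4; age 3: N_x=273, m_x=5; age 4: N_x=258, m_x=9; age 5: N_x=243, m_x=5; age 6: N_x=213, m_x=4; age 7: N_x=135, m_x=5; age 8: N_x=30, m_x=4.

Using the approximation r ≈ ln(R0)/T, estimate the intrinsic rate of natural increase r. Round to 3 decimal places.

lx = nx/n0 = nx/300: 1, 0.93, 0.92, 0.91, 0.86, 0.81, 0.71, 0.45, 0.1
R0 = Σ lx·mx = 0 + 5.58 + 3.68 + 4.55 + 7.74 + 4.05 + 2.84 + 2.25 + 0.4 = 31.09
Σ x·lx·mx = 113.79; T = 113.79/31.09 = 3.66002…
r ≈ ln(R0)/T = ln(31.09)/3.66002… = 0.93904… → 0.939

0.939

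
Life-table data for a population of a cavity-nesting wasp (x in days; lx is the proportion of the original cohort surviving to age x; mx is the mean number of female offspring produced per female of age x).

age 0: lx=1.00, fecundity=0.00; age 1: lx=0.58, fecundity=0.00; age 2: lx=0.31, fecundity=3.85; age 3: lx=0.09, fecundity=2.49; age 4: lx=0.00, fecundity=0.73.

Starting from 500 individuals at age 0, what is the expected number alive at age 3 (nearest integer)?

Expected survivors = N0 · l_3 = 500 × 0.09 = 45 → 45

45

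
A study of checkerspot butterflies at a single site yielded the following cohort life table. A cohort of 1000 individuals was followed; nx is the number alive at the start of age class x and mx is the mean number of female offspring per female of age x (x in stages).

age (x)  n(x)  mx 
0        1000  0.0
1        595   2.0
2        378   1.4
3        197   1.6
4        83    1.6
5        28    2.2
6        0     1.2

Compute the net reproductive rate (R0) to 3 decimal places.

2.229

lx = nx/n0 = nx/1000: 1, 0.595, 0.378, 0.197, 0.083, 0.028, 0
lx·mx by age: 0, 1.19, 0.5292, 0.3152, 0.1328, 0.0616, 0
R0 = Σ lx·mx = 2.2288 → 2.229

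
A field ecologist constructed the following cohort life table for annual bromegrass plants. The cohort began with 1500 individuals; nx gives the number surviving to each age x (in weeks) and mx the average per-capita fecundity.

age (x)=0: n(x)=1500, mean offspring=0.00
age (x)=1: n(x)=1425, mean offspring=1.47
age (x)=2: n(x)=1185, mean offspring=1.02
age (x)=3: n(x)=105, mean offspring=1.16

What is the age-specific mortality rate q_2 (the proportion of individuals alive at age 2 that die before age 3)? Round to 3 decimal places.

0.911

lx = nx/n0 = nx/1500: 1, 0.95, 0.79, 0.07
q_2 = (l_2 − l_3) / l_2 = (0.79 − 0.07) / 0.79
     = 0.72 / 0.79 = 0.911392… → 0.911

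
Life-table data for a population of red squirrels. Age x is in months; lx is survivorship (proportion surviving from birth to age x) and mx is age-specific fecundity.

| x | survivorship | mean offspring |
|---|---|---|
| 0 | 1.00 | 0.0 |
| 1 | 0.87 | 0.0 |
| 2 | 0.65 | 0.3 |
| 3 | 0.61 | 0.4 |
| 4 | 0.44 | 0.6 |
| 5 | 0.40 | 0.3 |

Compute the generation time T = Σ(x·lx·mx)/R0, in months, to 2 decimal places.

3.38

lx·mx: 0, 0, 0.195, 0.244, 0.264, 0.12 → R0 = 0.823
x·lx·mx: 0, 0, 0.39, 0.732, 1.056, 0.6 → Σ = 2.778
T = 2.778 / 0.823 = 3.375456… → 3.38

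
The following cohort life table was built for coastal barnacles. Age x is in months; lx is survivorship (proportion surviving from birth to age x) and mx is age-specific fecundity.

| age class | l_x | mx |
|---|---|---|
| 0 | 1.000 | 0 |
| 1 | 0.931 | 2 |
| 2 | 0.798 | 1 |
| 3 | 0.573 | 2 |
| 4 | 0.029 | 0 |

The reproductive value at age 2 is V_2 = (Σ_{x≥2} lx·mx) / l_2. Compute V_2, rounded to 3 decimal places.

lx·mx for x ≥ 2: 0.798, 1.146, 0 → sum = 1.944
V_2 = 1.944 / l_2 = 1.944 / 0.798 = 2.43609… → 2.436

2.436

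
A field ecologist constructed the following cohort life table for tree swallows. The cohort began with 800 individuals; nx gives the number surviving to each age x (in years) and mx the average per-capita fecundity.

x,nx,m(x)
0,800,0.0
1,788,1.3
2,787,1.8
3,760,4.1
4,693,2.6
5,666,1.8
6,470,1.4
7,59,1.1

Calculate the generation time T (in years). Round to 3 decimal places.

lx = nx/n0 = nx/800: 1, 0.985, 0.98375, 0.95, 0.86625, 0.8325, 0.5875, 0.07375
lx·mx: 0, 1.2805, 1.77075, 3.895, 2.25225, 1.4985, 0.8225, 0.081125 → R0 = 11.600625
x·lx·mx: 0, 1.2805, 3.5415, 11.685, 9.009, 7.4925, 4.935, 0.567875 → Σ = 38.511375
T = 38.511375 / 11.600625 = 3.319767… → 3.320

3.320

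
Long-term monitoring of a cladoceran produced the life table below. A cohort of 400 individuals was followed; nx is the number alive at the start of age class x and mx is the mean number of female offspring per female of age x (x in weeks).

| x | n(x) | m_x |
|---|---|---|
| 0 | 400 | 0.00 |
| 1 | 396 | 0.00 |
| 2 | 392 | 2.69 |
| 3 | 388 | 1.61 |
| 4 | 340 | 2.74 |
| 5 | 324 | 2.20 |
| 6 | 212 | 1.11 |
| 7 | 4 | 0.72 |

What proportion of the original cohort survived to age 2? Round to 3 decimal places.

l_2 = n_2/n_0 = 392/400 = 0.98 → 0.980

0.980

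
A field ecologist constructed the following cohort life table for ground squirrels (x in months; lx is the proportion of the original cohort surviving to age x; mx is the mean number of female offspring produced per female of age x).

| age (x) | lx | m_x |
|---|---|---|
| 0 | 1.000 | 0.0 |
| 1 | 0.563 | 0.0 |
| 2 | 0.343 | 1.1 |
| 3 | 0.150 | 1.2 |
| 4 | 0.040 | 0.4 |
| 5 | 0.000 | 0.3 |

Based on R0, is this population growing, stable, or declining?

R0 = Σ lx·mx = 0 + 0 + 0.3773 + 0.18 + 0.016 + 0 = 0.5733
R0 < 1, so the population is declining.

declining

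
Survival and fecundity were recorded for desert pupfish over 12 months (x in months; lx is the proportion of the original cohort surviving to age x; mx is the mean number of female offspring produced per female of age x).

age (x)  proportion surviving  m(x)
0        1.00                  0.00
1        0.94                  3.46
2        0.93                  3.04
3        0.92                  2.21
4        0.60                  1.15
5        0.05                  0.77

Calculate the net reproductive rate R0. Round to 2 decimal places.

8.84

lx·mx by age: 0, 3.2524, 2.8272, 2.0332, 0.69, 0.0385
R0 = Σ lx·mx = 8.8413 → 8.84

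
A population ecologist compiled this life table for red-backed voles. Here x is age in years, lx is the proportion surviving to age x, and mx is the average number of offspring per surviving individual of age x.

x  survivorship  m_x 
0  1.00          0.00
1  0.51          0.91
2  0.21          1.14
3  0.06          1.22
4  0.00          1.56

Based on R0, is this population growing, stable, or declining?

declining

R0 = Σ lx·mx = 0 + 0.4641 + 0.2394 + 0.0732 + 0 = 0.7767
R0 < 1, so the population is declining.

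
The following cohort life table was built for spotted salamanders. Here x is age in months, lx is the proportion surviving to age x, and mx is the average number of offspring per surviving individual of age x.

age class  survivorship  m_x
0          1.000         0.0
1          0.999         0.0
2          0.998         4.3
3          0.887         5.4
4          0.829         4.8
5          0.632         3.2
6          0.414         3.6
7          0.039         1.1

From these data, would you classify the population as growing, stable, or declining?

R0 = Σ lx·mx = 0 + 0 + 4.2914 + 4.7898 + 3.9792 + 2.0224 + 1.4904 + 0.0429 = 16.6161
R0 > 1, so the population is growing.

growing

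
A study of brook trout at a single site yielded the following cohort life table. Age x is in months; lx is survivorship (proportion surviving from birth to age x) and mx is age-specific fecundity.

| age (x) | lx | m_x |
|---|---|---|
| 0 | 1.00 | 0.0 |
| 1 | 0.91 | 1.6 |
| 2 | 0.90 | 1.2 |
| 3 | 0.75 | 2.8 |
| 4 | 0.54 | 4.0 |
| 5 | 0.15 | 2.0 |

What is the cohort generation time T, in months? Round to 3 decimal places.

2.826

lx·mx: 0, 1.456, 1.08, 2.1, 2.16, 0.3 → R0 = 7.096
x·lx·mx: 0, 1.456, 2.16, 6.3, 8.64, 1.5 → Σ = 20.056
T = 20.056 / 7.096 = 2.826381… → 2.826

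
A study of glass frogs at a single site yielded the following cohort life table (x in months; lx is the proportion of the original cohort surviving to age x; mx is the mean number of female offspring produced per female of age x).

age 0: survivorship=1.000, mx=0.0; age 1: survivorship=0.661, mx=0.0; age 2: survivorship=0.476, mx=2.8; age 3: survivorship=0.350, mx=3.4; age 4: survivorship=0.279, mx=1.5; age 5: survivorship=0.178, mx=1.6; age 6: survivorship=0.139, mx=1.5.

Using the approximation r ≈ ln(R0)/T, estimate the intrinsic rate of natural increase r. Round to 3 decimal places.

0.400

R0 = Σ lx·mx = 0 + 0 + 1.3328 + 1.19 + 0.4185 + 0.2848 + 0.2085 = 3.4346
Σ x·lx·mx = 10.5846; T = 10.5846/3.4346 = 3.08176…
r ≈ ln(R0)/T = ln(3.4346)/3.08176… = 0.40039… → 0.400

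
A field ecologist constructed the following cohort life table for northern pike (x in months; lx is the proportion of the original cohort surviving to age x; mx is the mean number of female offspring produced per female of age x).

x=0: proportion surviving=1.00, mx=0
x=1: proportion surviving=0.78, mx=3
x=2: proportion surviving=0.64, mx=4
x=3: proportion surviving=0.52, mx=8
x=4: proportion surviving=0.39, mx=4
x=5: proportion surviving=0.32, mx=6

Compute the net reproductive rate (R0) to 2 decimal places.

12.54

lx·mx by age: 0, 2.34, 2.56, 4.16, 1.56, 1.92
R0 = Σ lx·mx = 12.54 → 12.54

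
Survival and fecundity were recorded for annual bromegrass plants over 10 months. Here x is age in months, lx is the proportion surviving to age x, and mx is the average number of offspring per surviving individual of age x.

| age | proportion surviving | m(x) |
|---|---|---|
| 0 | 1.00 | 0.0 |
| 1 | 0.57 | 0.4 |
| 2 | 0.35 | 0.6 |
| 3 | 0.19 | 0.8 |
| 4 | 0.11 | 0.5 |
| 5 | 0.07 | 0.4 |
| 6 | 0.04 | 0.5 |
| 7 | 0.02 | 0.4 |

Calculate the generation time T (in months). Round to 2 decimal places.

2.34

lx·mx: 0, 0.228, 0.21, 0.152, 0.055, 0.028, 0.02, 0.008 → R0 = 0.701
x·lx·mx: 0, 0.228, 0.42, 0.456, 0.22, 0.14, 0.12, 0.056 → Σ = 1.64
T = 1.64 / 0.701 = 2.339515… → 2.34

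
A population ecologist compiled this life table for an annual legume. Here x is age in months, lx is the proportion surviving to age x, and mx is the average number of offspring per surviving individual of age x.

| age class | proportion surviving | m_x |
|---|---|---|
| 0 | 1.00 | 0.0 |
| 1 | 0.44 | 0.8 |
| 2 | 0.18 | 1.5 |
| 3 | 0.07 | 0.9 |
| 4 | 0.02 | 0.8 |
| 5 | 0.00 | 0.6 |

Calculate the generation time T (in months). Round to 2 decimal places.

1.63

lx·mx: 0, 0.352, 0.27, 0.063, 0.016, 0 → R0 = 0.701
x·lx·mx: 0, 0.352, 0.54, 0.189, 0.064, 0 → Σ = 1.145
T = 1.145 / 0.701 = 1.633381… → 1.63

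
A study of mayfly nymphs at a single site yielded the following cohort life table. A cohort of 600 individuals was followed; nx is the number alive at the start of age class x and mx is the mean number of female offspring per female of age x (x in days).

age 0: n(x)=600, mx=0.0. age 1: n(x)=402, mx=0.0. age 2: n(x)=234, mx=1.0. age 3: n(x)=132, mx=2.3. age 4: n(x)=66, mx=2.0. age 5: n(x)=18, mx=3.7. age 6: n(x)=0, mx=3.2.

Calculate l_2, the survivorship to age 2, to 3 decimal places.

l_2 = n_2/n_0 = 234/600 = 0.39 → 0.390

0.390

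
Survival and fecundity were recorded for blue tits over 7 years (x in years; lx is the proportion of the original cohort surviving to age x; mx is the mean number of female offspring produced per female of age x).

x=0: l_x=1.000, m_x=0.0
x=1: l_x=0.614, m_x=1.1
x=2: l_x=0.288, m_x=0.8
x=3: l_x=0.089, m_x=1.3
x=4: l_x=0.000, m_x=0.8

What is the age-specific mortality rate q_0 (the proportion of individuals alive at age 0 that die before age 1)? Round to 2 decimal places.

0.39

q_0 = (l_0 − l_1) / l_0 = (1 − 0.614) / 1
     = 0.386 / 1 = 0.386 → 0.39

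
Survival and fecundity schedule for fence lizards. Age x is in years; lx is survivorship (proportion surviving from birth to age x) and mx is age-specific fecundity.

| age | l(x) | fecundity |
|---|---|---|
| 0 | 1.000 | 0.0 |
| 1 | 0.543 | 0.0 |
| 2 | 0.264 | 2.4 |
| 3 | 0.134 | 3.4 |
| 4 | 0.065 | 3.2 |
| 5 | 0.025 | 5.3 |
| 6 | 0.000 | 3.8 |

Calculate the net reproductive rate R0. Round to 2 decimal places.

1.43

lx·mx by age: 0, 0, 0.6336, 0.4556, 0.208, 0.1325, 0
R0 = Σ lx·mx = 1.4297 → 1.43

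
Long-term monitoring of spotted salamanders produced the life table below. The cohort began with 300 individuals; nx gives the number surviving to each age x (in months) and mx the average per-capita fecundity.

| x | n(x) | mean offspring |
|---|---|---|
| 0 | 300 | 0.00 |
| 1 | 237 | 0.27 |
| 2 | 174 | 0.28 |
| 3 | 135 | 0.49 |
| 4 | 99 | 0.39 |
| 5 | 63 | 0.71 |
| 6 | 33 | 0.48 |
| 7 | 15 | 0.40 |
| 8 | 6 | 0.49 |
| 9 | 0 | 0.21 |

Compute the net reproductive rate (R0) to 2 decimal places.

lx = nx/n0 = nx/300: 1, 0.79, 0.58, 0.45, 0.33, 0.21, 0.11, 0.05, 0.02, 0
lx·mx by age: 0, 0.2133, 0.1624, 0.2205, 0.1287, 0.1491, 0.0528, 0.02, 0.0098, 0
R0 = Σ lx·mx = 0.9566 → 0.96

0.96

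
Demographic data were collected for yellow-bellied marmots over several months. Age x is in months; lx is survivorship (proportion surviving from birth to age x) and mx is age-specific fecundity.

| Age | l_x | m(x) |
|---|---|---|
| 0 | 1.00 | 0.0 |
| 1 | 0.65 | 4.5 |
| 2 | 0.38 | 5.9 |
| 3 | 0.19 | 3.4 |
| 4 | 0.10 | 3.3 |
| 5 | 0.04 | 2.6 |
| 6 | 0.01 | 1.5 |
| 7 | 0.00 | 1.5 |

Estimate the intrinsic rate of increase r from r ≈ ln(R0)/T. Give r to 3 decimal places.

1.019

R0 = Σ lx·mx = 0 + 2.925 + 2.242 + 0.646 + 0.33 + 0.104 + 0.015 + 0 = 6.262
Σ x·lx·mx = 11.277; T = 11.277/6.262 = 1.80086…
r ≈ ln(R0)/T = ln(6.262)/1.80086… = 1.01868… → 1.019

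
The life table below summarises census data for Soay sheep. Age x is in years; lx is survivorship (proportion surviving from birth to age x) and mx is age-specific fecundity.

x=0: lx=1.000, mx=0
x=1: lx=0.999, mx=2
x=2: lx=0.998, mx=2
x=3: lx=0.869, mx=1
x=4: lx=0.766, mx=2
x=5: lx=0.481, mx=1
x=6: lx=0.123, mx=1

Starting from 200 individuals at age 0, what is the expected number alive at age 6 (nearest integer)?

Expected survivors = N0 · l_6 = 200 × 0.123 = 24.6 → 25

25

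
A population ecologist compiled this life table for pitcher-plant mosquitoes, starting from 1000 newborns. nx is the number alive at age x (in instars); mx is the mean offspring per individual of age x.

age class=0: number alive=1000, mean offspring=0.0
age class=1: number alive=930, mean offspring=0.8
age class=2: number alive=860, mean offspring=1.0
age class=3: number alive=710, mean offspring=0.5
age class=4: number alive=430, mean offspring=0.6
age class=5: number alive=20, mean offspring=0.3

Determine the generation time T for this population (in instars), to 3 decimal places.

lx = nx/n0 = nx/1000: 1, 0.93, 0.86, 0.71, 0.43, 0.02
lx·mx: 0, 0.744, 0.86, 0.355, 0.258, 0.006 → R0 = 2.223
x·lx·mx: 0, 0.744, 1.72, 1.065, 1.032, 0.03 → Σ = 4.591
T = 4.591 / 2.223 = 2.065227… → 2.065

2.065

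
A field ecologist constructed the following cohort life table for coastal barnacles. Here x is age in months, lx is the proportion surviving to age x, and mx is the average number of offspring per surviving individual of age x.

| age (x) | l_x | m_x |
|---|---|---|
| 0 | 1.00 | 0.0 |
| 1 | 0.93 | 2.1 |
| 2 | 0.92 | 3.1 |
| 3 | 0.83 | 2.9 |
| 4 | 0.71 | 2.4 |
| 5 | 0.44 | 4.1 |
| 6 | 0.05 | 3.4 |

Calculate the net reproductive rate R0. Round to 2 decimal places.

lx·mx by age: 0, 1.953, 2.852, 2.407, 1.704, 1.804, 0.17
R0 = Σ lx·mx = 10.89 → 10.89

10.89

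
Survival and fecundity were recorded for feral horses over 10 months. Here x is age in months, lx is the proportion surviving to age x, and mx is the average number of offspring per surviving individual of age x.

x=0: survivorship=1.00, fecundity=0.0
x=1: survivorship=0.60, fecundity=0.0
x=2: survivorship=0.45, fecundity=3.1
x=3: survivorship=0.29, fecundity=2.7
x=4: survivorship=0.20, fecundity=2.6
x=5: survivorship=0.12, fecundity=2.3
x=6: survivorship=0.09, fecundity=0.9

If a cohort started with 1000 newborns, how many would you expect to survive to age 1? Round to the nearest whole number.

Expected survivors = N0 · l_1 = 1000 × 0.60 = 600 → 600

600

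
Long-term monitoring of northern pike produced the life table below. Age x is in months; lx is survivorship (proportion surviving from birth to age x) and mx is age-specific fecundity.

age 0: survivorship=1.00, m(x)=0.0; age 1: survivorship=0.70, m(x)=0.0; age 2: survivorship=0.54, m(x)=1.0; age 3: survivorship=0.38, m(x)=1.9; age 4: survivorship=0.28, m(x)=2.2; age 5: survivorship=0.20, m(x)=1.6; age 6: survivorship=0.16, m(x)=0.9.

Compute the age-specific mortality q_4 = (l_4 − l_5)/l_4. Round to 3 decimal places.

0.286

q_4 = (l_4 − l_5) / l_4 = (0.28 − 0.2) / 0.28
     = 0.08 / 0.28 = 0.285714… → 0.286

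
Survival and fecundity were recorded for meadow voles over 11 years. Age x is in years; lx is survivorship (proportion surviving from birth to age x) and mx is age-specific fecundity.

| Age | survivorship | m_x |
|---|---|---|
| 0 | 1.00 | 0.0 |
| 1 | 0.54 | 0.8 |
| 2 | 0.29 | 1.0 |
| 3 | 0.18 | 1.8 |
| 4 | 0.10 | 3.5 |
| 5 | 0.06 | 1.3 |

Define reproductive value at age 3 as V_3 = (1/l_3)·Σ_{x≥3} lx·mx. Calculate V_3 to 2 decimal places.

4.18

lx·mx for x ≥ 3: 0.324, 0.35, 0.078 → sum = 0.752
V_3 = 0.752 / l_3 = 0.752 / 0.18 = 4.177778… → 4.18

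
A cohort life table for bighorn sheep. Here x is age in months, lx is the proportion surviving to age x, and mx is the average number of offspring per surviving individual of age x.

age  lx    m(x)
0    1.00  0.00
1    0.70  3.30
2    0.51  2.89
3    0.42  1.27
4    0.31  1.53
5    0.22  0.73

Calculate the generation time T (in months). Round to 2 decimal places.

lx·mx: 0, 2.31, 1.4739, 0.5334, 0.4743, 0.1606 → R0 = 4.9522
x·lx·mx: 0, 2.31, 2.9478, 1.6002, 1.8972, 0.803 → Σ = 9.5582
T = 9.5582 / 4.9522 = 1.930092… → 1.93

1.93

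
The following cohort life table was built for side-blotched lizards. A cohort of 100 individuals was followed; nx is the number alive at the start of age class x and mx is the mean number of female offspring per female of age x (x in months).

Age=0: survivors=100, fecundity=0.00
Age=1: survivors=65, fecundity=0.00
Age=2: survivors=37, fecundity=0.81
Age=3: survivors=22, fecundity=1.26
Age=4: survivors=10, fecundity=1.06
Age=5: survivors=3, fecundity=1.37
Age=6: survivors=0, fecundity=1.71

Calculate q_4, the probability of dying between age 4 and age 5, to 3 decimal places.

lx = nx/n0 = nx/100: 1, 0.65, 0.37, 0.22, 0.1, 0.03, 0
q_4 = (l_4 − l_5) / l_4 = (0.1 − 0.03) / 0.1
     = 0.07 / 0.1 = 0.7 → 0.700

0.700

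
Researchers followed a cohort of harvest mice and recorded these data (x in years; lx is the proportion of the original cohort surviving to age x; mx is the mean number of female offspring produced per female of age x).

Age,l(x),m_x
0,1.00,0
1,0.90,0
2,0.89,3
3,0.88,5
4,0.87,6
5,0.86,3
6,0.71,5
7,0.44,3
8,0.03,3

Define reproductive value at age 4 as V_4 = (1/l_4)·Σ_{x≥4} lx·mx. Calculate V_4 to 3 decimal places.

14.667

lx·mx for x ≥ 4: 5.22, 2.58, 3.55, 1.32, 0.09 → sum = 12.76
V_4 = 12.76 / l_4 = 12.76 / 0.87 = 14.666667… → 14.667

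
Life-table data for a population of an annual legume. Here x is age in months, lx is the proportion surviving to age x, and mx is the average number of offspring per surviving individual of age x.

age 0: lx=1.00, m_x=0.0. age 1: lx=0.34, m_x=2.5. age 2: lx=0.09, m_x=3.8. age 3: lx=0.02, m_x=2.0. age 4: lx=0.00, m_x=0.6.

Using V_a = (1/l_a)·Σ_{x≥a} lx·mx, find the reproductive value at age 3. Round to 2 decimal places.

2.00

lx·mx for x ≥ 3: 0.04, 0 → sum = 0.04
V_3 = 0.04 / l_3 = 0.04 / 0.02 = 2 → 2.00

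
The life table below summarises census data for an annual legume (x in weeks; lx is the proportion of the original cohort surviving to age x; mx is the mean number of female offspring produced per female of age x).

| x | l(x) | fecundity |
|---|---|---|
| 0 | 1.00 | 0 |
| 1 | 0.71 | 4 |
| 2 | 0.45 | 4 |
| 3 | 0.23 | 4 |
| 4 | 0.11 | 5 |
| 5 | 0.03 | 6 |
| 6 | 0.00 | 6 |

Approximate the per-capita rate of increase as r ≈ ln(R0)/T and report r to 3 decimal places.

R0 = Σ lx·mx = 0 + 2.84 + 1.8 + 0.92 + 0.55 + 0.18 + 0 = 6.29
Σ x·lx·mx = 12.3; T = 12.3/6.29 = 1.95548…
r ≈ ln(R0)/T = ln(6.29)/1.95548… = 0.94041… → 0.940

0.940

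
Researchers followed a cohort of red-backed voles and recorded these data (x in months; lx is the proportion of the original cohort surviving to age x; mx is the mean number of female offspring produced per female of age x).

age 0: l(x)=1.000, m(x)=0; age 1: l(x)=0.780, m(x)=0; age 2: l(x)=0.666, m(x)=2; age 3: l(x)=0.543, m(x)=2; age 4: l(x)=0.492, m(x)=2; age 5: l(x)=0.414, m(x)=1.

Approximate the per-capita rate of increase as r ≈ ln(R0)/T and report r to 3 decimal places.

0.428

R0 = Σ lx·mx = 0 + 0 + 1.332 + 1.086 + 0.984 + 0.414 = 3.816
Σ x·lx·mx = 11.928; T = 11.928/3.816 = 3.12579…
r ≈ ln(R0)/T = ln(3.816)/3.12579… = 0.42844… → 0.428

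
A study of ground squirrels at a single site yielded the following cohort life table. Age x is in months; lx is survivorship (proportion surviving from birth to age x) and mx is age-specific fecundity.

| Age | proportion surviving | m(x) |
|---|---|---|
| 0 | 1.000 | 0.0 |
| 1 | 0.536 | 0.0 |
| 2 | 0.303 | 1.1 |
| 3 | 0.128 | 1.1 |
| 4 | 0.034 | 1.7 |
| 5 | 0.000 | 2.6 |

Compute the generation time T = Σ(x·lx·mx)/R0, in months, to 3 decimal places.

2.482

lx·mx: 0, 0, 0.3333, 0.1408, 0.0578, 0 → R0 = 0.5319
x·lx·mx: 0, 0, 0.6666, 0.4224, 0.2312, 0 → Σ = 1.3202
T = 1.3202 / 0.5319 = 2.482045… → 2.482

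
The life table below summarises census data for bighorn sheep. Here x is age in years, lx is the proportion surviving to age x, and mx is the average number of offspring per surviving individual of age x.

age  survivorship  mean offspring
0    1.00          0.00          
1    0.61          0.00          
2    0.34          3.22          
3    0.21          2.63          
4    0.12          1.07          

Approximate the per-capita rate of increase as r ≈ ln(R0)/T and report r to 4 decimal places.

R0 = Σ lx·mx = 0 + 0 + 1.0948 + 0.5523 + 0.1284 = 1.7755
Σ x·lx·mx = 4.3601; T = 4.3601/1.7755 = 2.4557…
r ≈ ln(R0)/T = ln(1.7755)/2.4557… = 0.233775… → 0.2338

0.2338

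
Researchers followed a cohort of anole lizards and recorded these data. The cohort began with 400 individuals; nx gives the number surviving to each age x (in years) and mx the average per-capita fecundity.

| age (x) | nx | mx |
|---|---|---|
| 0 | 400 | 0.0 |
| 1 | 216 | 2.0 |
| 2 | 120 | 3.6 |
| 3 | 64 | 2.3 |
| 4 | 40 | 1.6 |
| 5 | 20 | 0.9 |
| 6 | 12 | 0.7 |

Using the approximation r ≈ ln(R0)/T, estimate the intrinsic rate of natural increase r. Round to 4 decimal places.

0.5230

lx = nx/n0 = nx/400: 1, 0.54, 0.3, 0.16, 0.1, 0.05, 0.03
R0 = Σ lx·mx = 0 + 1.08 + 1.08 + 0.368 + 0.16 + 0.045 + 0.021 = 2.754
Σ x·lx·mx = 5.335; T = 5.335/2.754 = 1.93718…
r ≈ ln(R0)/T = ln(2.754)/1.93718… = 0.522953… → 0.5230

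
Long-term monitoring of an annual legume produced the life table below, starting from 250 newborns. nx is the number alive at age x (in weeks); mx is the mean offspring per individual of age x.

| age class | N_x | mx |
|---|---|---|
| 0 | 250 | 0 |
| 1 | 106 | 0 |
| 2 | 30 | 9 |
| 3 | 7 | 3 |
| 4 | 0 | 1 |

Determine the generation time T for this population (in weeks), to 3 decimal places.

lx = nx/n0 = nx/250: 1, 0.424, 0.12, 0.028, 0
lx·mx: 0, 0, 1.08, 0.084, 0 → R0 = 1.164
x·lx·mx: 0, 0, 2.16, 0.252, 0 → Σ = 2.412
T = 2.412 / 1.164 = 2.072165… → 2.072

2.072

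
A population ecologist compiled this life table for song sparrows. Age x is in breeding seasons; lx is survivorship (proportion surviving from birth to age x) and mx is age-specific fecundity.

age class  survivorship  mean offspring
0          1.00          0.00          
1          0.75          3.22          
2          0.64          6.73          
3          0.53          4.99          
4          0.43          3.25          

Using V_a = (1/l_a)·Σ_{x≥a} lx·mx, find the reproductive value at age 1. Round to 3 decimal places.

14.353

lx·mx for x ≥ 1: 2.415, 4.3072, 2.6447, 1.3975 → sum = 10.7644
V_1 = 10.7644 / l_1 = 10.7644 / 0.75 = 14.352533… → 14.353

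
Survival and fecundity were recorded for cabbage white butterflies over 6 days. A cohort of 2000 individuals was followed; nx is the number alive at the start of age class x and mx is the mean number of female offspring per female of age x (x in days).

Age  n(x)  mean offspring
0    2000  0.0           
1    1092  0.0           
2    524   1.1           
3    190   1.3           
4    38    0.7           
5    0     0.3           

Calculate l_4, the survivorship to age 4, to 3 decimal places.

l_4 = n_4/n_0 = 38/2000 = 0.019 → 0.019

0.019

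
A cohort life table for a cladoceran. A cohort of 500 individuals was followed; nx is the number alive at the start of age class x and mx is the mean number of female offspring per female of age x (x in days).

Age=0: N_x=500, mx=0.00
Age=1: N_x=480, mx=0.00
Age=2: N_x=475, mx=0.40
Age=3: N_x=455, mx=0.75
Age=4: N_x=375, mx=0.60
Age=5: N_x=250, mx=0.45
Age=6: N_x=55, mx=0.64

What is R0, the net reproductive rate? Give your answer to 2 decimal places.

1.81

lx = nx/n0 = nx/500: 1, 0.96, 0.95, 0.91, 0.75, 0.5, 0.11
lx·mx by age: 0, 0, 0.38, 0.6825, 0.45, 0.225, 0.0704
R0 = Σ lx·mx = 1.8079 → 1.81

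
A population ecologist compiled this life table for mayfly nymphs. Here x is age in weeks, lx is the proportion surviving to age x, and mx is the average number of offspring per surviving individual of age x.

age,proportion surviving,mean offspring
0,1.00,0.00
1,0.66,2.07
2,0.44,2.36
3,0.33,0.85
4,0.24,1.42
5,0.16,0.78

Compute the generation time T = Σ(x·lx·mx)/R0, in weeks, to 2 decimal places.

1.99

lx·mx: 0, 1.3662, 1.0384, 0.2805, 0.3408, 0.1248 → R0 = 3.1507
x·lx·mx: 0, 1.3662, 2.0768, 0.8415, 1.3632, 0.624 → Σ = 6.2717
T = 6.2717 / 3.1507 = 1.990574… → 1.99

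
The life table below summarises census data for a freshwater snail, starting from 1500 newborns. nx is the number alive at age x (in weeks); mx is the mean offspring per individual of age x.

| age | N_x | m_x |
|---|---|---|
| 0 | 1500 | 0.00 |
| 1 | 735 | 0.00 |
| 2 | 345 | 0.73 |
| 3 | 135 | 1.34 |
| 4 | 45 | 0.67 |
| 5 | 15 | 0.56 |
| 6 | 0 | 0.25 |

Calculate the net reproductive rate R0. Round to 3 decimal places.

lx = nx/n0 = nx/1500: 1, 0.49, 0.23, 0.09, 0.03, 0.01, 0
lx·mx by age: 0, 0, 0.1679, 0.1206, 0.0201, 0.0056, 0
R0 = Σ lx·mx = 0.3142 → 0.314

0.314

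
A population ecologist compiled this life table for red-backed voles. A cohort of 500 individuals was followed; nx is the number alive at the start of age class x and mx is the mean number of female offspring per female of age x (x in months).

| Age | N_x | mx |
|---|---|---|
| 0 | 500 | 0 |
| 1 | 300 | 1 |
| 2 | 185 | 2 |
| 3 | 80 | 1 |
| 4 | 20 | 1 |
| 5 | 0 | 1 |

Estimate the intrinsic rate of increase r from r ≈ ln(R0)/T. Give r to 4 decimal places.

lx = nx/n0 = nx/500: 1, 0.6, 0.37, 0.16, 0.04, 0
R0 = Σ lx·mx = 0 + 0.6 + 0.74 + 0.16 + 0.04 + 0 = 1.54
Σ x·lx·mx = 2.72; T = 2.72/1.54 = 1.76623…
r ≈ ln(R0)/T = ln(1.54)/1.76623… = 0.244465… → 0.2445

0.2445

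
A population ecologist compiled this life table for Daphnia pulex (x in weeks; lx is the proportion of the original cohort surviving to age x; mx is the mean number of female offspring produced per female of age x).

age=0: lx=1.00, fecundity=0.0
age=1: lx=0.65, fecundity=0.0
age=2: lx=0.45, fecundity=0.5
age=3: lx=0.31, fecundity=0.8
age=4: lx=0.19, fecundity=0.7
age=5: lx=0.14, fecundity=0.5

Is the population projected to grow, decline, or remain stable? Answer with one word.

declining

R0 = Σ lx·mx = 0 + 0 + 0.225 + 0.248 + 0.133 + 0.07 = 0.676
R0 < 1, so the population is declining.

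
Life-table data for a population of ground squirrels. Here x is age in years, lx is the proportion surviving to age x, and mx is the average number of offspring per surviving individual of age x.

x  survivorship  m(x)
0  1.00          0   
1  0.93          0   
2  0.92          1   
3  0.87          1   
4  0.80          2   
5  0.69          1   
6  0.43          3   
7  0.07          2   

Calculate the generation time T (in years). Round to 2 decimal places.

lx·mx: 0, 0, 0.92, 0.87, 1.6, 0.69, 1.29, 0.14 → R0 = 5.51
x·lx·mx: 0, 0, 1.84, 2.61, 6.4, 3.45, 7.74, 0.98 → Σ = 23.02
T = 23.02 / 5.51 = 4.177858… → 4.18

4.18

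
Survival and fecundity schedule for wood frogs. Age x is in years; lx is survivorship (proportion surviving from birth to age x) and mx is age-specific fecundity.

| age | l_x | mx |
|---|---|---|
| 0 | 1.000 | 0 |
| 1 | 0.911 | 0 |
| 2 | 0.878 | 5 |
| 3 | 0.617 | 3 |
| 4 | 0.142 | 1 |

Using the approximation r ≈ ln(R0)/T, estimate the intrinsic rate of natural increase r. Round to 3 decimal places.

R0 = Σ lx·mx = 0 + 0 + 4.39 + 1.851 + 0.142 = 6.383
Σ x·lx·mx = 14.901; T = 14.901/6.383 = 2.33448…
r ≈ ln(R0)/T = ln(6.383)/2.33448… = 0.79403… → 0.794

0.794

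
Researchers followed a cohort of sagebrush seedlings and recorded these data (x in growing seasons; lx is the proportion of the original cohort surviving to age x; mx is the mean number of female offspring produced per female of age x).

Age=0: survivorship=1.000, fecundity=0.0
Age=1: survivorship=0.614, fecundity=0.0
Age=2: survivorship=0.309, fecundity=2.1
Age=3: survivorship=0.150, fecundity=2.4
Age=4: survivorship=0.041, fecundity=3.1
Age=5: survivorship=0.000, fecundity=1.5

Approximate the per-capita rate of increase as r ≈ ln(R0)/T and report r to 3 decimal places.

0.050

R0 = Σ lx·mx = 0 + 0 + 0.6489 + 0.36 + 0.1271 + 0 = 1.136
Σ x·lx·mx = 2.8862; T = 2.8862/1.136 = 2.54067…
r ≈ ln(R0)/T = ln(1.136)/2.54067… = 0.05019… → 0.050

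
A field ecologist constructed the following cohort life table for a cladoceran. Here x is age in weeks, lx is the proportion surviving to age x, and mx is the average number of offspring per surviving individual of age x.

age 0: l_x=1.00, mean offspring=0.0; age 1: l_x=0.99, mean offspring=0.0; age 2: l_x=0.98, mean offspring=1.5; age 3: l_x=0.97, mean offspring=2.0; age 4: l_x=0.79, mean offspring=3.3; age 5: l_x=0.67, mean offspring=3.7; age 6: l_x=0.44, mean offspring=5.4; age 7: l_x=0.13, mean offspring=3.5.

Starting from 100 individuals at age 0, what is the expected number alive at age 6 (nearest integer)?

44

Expected survivors = N0 · l_6 = 100 × 0.44 = 44 → 44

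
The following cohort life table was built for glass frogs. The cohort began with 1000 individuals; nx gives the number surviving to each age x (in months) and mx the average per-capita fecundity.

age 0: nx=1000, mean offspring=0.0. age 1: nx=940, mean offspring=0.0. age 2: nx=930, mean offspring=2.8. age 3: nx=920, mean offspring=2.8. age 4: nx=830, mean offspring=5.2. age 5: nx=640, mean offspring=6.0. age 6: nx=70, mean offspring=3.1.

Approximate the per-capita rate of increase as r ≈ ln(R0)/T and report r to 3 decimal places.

lx = nx/n0 = nx/1000: 1, 0.94, 0.93, 0.92, 0.83, 0.64, 0.07
R0 = Σ lx·mx = 0 + 0 + 2.604 + 2.576 + 4.316 + 3.84 + 0.217 = 13.553
Σ x·lx·mx = 50.702; T = 50.702/13.553 = 3.74102…
r ≈ ln(R0)/T = ln(13.553)/3.74102… = 0.69676… → 0.697

0.697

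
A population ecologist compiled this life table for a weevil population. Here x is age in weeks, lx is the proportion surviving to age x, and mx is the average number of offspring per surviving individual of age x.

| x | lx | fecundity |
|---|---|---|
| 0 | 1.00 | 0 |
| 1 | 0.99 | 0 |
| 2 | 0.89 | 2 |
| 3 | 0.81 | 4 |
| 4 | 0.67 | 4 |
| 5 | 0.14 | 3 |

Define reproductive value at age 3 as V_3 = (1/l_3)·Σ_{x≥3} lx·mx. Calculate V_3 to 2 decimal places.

7.83

lx·mx for x ≥ 3: 3.24, 2.68, 0.42 → sum = 6.34
V_3 = 6.34 / l_3 = 6.34 / 0.81 = 7.82716… → 7.83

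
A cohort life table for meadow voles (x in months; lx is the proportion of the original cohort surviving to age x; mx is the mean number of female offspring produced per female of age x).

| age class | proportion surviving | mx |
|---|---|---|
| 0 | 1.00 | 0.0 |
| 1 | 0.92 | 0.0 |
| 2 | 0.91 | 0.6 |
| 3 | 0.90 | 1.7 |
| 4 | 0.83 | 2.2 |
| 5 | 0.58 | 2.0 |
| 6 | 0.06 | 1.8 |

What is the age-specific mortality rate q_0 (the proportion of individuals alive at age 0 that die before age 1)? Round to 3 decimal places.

0.080

q_0 = (l_0 − l_1) / l_0 = (1 − 0.92) / 1
     = 0.08 / 1 = 0.08 → 0.080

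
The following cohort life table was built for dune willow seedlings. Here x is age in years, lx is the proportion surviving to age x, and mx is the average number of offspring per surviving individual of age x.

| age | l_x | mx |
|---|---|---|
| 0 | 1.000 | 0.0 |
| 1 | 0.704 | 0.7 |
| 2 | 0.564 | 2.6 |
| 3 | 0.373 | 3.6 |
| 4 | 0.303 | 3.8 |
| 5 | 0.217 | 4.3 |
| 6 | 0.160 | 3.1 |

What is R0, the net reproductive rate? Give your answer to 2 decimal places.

5.88

lx·mx by age: 0, 0.4928, 1.4664, 1.3428, 1.1514, 0.9331, 0.496
R0 = Σ lx·mx = 5.8825 → 5.88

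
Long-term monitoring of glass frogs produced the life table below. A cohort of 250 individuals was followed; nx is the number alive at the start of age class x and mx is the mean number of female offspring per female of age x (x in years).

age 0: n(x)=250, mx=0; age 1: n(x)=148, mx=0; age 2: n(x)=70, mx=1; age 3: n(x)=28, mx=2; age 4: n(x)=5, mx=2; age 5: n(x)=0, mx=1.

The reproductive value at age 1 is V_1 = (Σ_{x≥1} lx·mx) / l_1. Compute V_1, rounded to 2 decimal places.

0.92

lx = nx/n0 = nx/250: 1, 0.592, 0.28, 0.112, 0.02, 0
lx·mx for x ≥ 1: 0, 0.28, 0.224, 0.04, 0 → sum = 0.544
V_1 = 0.544 / l_1 = 0.544 / 0.592 = 0.918919… → 0.92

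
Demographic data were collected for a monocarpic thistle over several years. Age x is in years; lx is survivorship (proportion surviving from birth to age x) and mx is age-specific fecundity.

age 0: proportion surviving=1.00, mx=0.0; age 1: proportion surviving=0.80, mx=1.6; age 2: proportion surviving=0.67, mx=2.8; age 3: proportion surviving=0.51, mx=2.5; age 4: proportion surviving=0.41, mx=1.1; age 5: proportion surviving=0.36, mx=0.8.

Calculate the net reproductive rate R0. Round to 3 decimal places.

5.170

lx·mx by age: 0, 1.28, 1.876, 1.275, 0.451, 0.288
R0 = Σ lx·mx = 5.17 → 5.170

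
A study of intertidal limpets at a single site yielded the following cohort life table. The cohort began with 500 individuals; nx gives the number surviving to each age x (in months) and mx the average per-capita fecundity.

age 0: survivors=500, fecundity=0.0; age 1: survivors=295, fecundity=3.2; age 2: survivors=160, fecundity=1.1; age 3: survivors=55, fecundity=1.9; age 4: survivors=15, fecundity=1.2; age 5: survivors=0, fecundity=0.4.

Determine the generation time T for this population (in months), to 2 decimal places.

1.35

lx = nx/n0 = nx/500: 1, 0.59, 0.32, 0.11, 0.03, 0
lx·mx: 0, 1.888, 0.352, 0.209, 0.036, 0 → R0 = 2.485
x·lx·mx: 0, 1.888, 0.704, 0.627, 0.144, 0 → Σ = 3.363
T = 3.363 / 2.485 = 1.35332… → 1.35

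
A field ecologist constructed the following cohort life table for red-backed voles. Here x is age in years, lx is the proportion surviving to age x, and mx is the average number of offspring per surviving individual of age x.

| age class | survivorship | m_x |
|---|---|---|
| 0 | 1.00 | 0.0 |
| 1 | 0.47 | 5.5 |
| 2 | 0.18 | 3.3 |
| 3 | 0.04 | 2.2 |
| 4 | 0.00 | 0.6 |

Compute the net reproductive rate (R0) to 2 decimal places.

lx·mx by age: 0, 2.585, 0.594, 0.088, 0
R0 = Σ lx·mx = 3.267 → 3.27

3.27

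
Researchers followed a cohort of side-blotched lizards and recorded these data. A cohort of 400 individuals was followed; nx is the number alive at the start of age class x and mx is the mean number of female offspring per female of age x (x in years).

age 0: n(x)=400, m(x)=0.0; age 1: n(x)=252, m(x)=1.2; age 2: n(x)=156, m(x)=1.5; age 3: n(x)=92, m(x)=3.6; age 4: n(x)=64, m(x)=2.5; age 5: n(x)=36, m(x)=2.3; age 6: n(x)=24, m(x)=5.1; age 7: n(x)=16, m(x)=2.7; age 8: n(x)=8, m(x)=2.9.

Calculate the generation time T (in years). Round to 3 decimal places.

lx = nx/n0 = nx/400: 1, 0.63, 0.39, 0.23, 0.16, 0.09, 0.06, 0.04, 0.02
lx·mx: 0, 0.756, 0.585, 0.828, 0.4, 0.207, 0.306, 0.108, 0.058 → R0 = 3.248
x·lx·mx: 0, 0.756, 1.17, 2.484, 1.6, 1.035, 1.836, 0.756, 0.464 → Σ = 10.101
T = 10.101 / 3.248 = 3.109914… → 3.110

3.110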